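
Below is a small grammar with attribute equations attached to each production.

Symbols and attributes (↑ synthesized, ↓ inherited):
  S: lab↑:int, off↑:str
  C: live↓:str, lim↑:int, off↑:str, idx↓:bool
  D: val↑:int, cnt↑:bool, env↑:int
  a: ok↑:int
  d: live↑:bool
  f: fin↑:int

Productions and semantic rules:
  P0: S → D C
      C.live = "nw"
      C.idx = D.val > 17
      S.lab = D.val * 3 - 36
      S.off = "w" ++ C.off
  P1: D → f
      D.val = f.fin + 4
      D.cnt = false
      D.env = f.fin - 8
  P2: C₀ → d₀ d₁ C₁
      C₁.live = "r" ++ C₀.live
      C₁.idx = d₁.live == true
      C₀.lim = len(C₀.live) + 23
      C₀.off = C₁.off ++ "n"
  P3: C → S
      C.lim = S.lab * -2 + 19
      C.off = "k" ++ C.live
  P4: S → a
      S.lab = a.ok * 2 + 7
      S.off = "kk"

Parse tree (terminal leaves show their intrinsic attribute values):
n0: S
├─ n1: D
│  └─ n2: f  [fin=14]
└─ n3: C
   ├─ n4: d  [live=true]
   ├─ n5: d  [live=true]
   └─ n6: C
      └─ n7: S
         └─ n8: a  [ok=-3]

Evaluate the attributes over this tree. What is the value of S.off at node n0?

1. n2.fin = 14  [terminal]
2. n1.val = 18  [f.fin + 4]
3. n1.cnt = false  [false]
4. n1.env = 6  [f.fin - 8]
5. n3.live = "nw"  ["nw"]
6. n3.idx = true  [D.val > 17]
7. n4.live = true  [terminal]
8. n5.live = true  [terminal]
9. n6.live = "rnw"  ["r" ++ C₀.live]
10. n6.idx = true  [d₁.live == true]
11. n8.ok = -3  [terminal]
12. n7.lab = 1  [a.ok * 2 + 7]
13. n7.off = "kk"  ["kk"]
14. n6.lim = 17  [S.lab * -2 + 19]
15. n6.off = "krnw"  ["k" ++ C.live]
16. n3.lim = 25  [len(C₀.live) + 23]
17. n3.off = "krnwn"  [C₁.off ++ "n"]
18. n0.lab = 18  [D.val * 3 - 36]
19. n0.off = "wkrnwn"  ["w" ++ C.off]

"wkrnwn"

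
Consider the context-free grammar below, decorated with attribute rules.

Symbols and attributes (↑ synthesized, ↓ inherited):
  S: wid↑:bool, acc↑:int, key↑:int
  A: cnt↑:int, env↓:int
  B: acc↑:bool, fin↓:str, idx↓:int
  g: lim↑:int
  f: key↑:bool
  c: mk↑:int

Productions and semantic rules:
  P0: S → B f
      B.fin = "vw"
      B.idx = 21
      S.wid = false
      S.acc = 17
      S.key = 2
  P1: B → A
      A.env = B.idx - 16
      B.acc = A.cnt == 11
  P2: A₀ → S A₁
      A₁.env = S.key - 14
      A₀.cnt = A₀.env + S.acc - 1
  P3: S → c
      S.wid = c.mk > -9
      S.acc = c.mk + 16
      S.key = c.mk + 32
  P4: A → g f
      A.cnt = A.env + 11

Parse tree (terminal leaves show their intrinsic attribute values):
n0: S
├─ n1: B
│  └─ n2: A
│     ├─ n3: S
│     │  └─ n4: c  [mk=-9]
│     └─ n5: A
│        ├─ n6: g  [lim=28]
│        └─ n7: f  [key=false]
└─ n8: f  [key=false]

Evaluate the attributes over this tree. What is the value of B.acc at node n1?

true

1. n1.fin = "vw"  ["vw"]
2. n1.idx = 21  [21]
3. n2.env = 5  [B.idx - 16]
4. n4.mk = -9  [terminal]
5. n3.wid = false  [c.mk > -9]
6. n3.acc = 7  [c.mk + 16]
7. n3.key = 23  [c.mk + 32]
8. n5.env = 9  [S.key - 14]
9. n6.lim = 28  [terminal]
10. n7.key = false  [terminal]
11. n5.cnt = 20  [A.env + 11]
12. n2.cnt = 11  [A₀.env + S.acc - 1]
13. n1.acc = true  [A.cnt == 11]
14. n8.key = false  [terminal]
15. n0.wid = false  [false]
16. n0.acc = 17  [17]
17. n0.key = 2  [2]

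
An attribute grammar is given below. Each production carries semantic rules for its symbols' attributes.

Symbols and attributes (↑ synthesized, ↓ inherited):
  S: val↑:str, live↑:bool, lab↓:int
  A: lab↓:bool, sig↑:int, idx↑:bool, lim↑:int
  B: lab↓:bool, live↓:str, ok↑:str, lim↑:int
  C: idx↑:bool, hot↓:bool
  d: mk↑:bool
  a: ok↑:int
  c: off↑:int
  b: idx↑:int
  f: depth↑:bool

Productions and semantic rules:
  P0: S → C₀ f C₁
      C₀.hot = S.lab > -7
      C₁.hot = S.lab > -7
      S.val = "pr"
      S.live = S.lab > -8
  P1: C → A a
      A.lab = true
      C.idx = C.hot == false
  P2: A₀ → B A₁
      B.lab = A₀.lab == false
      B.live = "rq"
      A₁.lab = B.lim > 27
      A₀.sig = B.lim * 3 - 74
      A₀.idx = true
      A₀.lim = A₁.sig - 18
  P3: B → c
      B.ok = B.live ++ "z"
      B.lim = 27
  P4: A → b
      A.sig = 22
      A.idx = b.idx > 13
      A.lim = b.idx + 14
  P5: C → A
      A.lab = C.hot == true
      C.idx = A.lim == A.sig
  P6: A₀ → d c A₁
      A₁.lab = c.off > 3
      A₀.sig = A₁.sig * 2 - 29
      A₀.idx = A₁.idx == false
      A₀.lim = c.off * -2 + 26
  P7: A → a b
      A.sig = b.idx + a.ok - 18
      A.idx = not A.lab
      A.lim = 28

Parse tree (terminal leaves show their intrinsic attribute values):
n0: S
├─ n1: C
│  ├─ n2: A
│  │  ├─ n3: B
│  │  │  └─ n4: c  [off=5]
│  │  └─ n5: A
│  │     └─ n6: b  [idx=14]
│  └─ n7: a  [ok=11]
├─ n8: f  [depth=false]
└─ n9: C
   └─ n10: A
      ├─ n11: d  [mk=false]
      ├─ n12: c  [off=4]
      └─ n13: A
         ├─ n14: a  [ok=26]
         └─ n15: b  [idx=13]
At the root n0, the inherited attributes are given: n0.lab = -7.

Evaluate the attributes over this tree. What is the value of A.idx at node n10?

true

1. n0.lab = -7  [given at root]
2. n1.hot = false  [S.lab > -7]
3. n2.lab = true  [true]
4. n3.lab = false  [A₀.lab == false]
5. n3.live = "rq"  ["rq"]
6. n4.off = 5  [terminal]
7. n3.ok = "rqz"  [B.live ++ "z"]
8. n3.lim = 27  [27]
9. n5.lab = false  [B.lim > 27]
10. n6.idx = 14  [terminal]
11. n5.sig = 22  [22]
12. n5.idx = true  [b.idx > 13]
13. n5.lim = 28  [b.idx + 14]
14. n2.sig = 7  [B.lim * 3 - 74]
15. n2.idx = true  [true]
16. n2.lim = 4  [A₁.sig - 18]
17. n7.ok = 11  [terminal]
18. n1.idx = true  [C.hot == false]
19. n8.depth = false  [terminal]
20. n9.hot = false  [S.lab > -7]
21. n10.lab = false  [C.hot == true]
22. n11.mk = false  [terminal]
23. n12.off = 4  [terminal]
24. n13.lab = true  [c.off > 3]
25. n14.ok = 26  [terminal]
26. n15.idx = 13  [terminal]
27. n13.sig = 21  [b.idx + a.ok - 18]
28. n13.idx = false  [not A.lab]
29. n13.lim = 28  [28]
30. n10.sig = 13  [A₁.sig * 2 - 29]
31. n10.idx = true  [A₁.idx == false]
32. n10.lim = 18  [c.off * -2 + 26]
33. n9.idx = false  [A.lim == A.sig]
34. n0.val = "pr"  ["pr"]
35. n0.live = true  [S.lab > -8]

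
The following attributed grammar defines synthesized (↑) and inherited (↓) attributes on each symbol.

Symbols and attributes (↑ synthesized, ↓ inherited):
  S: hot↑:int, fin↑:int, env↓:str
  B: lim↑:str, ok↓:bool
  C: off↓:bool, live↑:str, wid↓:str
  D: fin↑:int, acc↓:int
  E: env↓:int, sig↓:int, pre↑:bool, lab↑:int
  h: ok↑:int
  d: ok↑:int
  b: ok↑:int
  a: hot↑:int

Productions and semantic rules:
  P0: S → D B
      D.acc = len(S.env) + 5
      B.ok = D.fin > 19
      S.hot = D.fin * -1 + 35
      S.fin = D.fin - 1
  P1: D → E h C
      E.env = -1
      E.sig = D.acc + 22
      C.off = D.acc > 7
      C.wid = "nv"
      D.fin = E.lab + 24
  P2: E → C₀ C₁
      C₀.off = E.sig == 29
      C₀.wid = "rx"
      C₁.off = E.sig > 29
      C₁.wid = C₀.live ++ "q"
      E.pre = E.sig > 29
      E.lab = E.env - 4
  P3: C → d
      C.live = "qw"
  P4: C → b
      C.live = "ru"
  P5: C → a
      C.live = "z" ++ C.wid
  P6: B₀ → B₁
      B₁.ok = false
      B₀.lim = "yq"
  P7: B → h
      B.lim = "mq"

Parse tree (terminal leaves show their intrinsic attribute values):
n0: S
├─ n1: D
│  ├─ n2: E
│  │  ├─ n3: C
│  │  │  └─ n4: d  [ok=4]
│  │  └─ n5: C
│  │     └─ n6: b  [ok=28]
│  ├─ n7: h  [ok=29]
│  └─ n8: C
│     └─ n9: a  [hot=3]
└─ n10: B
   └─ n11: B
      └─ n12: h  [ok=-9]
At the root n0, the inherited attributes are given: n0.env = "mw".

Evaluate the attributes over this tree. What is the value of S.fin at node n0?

1. n0.env = "mw"  [given at root]
2. n1.acc = 7  [len(S.env) + 5]
3. n2.env = -1  [-1]
4. n2.sig = 29  [D.acc + 22]
5. n3.off = true  [E.sig == 29]
6. n3.wid = "rx"  ["rx"]
7. n4.ok = 4  [terminal]
8. n3.live = "qw"  ["qw"]
9. n5.off = false  [E.sig > 29]
10. n5.wid = "qwq"  [C₀.live ++ "q"]
11. n6.ok = 28  [terminal]
12. n5.live = "ru"  ["ru"]
13. n2.pre = false  [E.sig > 29]
14. n2.lab = -5  [E.env - 4]
15. n7.ok = 29  [terminal]
16. n8.off = false  [D.acc > 7]
17. n8.wid = "nv"  ["nv"]
18. n9.hot = 3  [terminal]
19. n8.live = "znv"  ["z" ++ C.wid]
20. n1.fin = 19  [E.lab + 24]
21. n10.ok = false  [D.fin > 19]
22. n11.ok = false  [false]
23. n12.ok = -9  [terminal]
24. n11.lim = "mq"  ["mq"]
25. n10.lim = "yq"  ["yq"]
26. n0.hot = 16  [D.fin * -1 + 35]
27. n0.fin = 18  [D.fin - 1]

18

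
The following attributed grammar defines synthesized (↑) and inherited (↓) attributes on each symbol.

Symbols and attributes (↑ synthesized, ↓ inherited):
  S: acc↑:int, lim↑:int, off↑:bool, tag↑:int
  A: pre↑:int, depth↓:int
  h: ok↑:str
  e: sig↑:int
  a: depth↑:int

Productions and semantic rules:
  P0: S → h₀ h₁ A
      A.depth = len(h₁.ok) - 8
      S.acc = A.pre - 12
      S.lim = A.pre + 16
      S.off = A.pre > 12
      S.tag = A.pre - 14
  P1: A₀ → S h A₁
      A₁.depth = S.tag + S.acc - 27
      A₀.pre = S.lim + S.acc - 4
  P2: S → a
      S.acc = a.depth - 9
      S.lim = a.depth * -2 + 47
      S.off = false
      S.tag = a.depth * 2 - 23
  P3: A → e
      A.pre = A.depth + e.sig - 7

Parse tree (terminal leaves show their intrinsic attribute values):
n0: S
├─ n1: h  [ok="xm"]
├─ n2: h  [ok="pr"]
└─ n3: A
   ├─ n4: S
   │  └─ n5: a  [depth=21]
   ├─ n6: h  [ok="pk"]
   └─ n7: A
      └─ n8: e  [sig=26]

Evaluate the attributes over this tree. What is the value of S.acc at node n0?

1. n1.ok = "xm"  [terminal]
2. n2.ok = "pr"  [terminal]
3. n3.depth = -6  [len(h₁.ok) - 8]
4. n5.depth = 21  [terminal]
5. n4.acc = 12  [a.depth - 9]
6. n4.lim = 5  [a.depth * -2 + 47]
7. n4.off = false  [false]
8. n4.tag = 19  [a.depth * 2 - 23]
9. n6.ok = "pk"  [terminal]
10. n7.depth = 4  [S.tag + S.acc - 27]
11. n8.sig = 26  [terminal]
12. n7.pre = 23  [A.depth + e.sig - 7]
13. n3.pre = 13  [S.lim + S.acc - 4]
14. n0.acc = 1  [A.pre - 12]
15. n0.lim = 29  [A.pre + 16]
16. n0.off = true  [A.pre > 12]
17. n0.tag = -1  [A.pre - 14]

1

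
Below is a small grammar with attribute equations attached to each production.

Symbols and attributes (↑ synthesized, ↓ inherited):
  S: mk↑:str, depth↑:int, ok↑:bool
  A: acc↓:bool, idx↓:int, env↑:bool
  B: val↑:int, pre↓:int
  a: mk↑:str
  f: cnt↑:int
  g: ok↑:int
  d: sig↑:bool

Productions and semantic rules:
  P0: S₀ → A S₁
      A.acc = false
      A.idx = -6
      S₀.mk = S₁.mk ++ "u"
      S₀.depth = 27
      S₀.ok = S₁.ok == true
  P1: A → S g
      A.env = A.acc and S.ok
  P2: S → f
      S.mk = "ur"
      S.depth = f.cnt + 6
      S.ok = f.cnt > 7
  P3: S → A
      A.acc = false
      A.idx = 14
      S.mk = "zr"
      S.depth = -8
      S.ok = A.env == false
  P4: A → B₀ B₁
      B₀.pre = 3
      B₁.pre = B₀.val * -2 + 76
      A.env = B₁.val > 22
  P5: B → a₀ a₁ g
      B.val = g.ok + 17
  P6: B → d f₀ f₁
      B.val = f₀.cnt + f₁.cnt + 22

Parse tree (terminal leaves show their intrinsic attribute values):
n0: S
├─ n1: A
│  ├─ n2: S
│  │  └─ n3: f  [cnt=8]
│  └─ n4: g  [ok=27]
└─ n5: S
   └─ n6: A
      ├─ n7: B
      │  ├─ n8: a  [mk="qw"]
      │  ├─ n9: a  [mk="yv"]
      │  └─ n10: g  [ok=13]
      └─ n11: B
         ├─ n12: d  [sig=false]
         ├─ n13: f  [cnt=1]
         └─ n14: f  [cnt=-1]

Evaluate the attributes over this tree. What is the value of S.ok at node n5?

1. n1.acc = false  [false]
2. n1.idx = -6  [-6]
3. n3.cnt = 8  [terminal]
4. n2.mk = "ur"  ["ur"]
5. n2.depth = 14  [f.cnt + 6]
6. n2.ok = true  [f.cnt > 7]
7. n4.ok = 27  [terminal]
8. n1.env = false  [A.acc and S.ok]
9. n6.acc = false  [false]
10. n6.idx = 14  [14]
11. n7.pre = 3  [3]
12. n8.mk = "qw"  [terminal]
13. n9.mk = "yv"  [terminal]
14. n10.ok = 13  [terminal]
15. n7.val = 30  [g.ok + 17]
16. n11.pre = 16  [B₀.val * -2 + 76]
17. n12.sig = false  [terminal]
18. n13.cnt = 1  [terminal]
19. n14.cnt = -1  [terminal]
20. n11.val = 22  [f₀.cnt + f₁.cnt + 22]
21. n6.env = false  [B₁.val > 22]
22. n5.mk = "zr"  ["zr"]
23. n5.depth = -8  [-8]
24. n5.ok = true  [A.env == false]
25. n0.mk = "zru"  [S₁.mk ++ "u"]
26. n0.depth = 27  [27]
27. n0.ok = true  [S₁.ok == true]

true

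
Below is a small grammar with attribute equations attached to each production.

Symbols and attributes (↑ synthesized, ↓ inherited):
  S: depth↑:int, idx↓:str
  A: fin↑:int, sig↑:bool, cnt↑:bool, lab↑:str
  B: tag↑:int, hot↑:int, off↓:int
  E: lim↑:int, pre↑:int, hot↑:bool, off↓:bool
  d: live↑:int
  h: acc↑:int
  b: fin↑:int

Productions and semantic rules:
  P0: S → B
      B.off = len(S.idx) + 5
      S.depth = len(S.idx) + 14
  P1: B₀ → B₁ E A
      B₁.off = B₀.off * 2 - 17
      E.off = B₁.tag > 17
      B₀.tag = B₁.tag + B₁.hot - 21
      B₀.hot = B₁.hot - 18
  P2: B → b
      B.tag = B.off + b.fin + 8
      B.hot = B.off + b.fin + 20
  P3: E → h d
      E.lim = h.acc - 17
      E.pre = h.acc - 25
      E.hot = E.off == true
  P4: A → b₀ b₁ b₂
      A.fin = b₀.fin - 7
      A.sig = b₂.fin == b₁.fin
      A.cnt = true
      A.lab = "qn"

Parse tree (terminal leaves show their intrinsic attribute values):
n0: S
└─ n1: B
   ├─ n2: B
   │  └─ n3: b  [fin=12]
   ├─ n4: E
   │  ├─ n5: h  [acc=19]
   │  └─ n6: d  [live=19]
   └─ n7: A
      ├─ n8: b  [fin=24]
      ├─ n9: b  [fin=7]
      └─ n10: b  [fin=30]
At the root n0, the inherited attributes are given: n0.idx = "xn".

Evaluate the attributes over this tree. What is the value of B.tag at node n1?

25

1. n0.idx = "xn"  [given at root]
2. n1.off = 7  [len(S.idx) + 5]
3. n2.off = -3  [B₀.off * 2 - 17]
4. n3.fin = 12  [terminal]
5. n2.tag = 17  [B.off + b.fin + 8]
6. n2.hot = 29  [B.off + b.fin + 20]
7. n4.off = false  [B₁.tag > 17]
8. n5.acc = 19  [terminal]
9. n6.live = 19  [terminal]
10. n4.lim = 2  [h.acc - 17]
11. n4.pre = -6  [h.acc - 25]
12. n4.hot = false  [E.off == true]
13. n8.fin = 24  [terminal]
14. n9.fin = 7  [terminal]
15. n10.fin = 30  [terminal]
16. n7.fin = 17  [b₀.fin - 7]
17. n7.sig = false  [b₂.fin == b₁.fin]
18. n7.cnt = true  [true]
19. n7.lab = "qn"  ["qn"]
20. n1.tag = 25  [B₁.tag + B₁.hot - 21]
21. n1.hot = 11  [B₁.hot - 18]
22. n0.depth = 16  [len(S.idx) + 14]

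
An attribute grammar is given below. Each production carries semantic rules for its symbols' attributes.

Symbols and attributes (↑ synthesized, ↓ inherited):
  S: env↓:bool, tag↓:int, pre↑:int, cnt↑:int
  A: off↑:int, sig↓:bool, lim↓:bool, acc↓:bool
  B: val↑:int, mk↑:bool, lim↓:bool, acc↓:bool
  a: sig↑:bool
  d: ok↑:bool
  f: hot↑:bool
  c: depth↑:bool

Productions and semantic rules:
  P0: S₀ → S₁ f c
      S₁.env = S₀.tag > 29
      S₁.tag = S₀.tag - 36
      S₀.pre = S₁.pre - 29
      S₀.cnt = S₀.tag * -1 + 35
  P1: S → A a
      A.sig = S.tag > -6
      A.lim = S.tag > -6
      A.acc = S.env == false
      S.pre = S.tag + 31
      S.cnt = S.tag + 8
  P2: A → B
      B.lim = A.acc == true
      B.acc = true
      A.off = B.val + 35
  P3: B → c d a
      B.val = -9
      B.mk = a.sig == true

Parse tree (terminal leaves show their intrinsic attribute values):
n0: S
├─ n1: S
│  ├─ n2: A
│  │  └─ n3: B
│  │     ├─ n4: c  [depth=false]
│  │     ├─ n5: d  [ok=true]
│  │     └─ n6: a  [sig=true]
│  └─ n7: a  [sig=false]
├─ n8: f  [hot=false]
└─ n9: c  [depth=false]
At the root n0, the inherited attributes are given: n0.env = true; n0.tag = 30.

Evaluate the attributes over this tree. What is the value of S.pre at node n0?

-4

1. n0.env = true  [given at root]
2. n0.tag = 30  [given at root]
3. n1.env = true  [S₀.tag > 29]
4. n1.tag = -6  [S₀.tag - 36]
5. n2.sig = false  [S.tag > -6]
6. n2.lim = false  [S.tag > -6]
7. n2.acc = false  [S.env == false]
8. n3.lim = false  [A.acc == true]
9. n3.acc = true  [true]
10. n4.depth = false  [terminal]
11. n5.ok = true  [terminal]
12. n6.sig = true  [terminal]
13. n3.val = -9  [-9]
14. n3.mk = true  [a.sig == true]
15. n2.off = 26  [B.val + 35]
16. n7.sig = false  [terminal]
17. n1.pre = 25  [S.tag + 31]
18. n1.cnt = 2  [S.tag + 8]
19. n8.hot = false  [terminal]
20. n9.depth = false  [terminal]
21. n0.pre = -4  [S₁.pre - 29]
22. n0.cnt = 5  [S₀.tag * -1 + 35]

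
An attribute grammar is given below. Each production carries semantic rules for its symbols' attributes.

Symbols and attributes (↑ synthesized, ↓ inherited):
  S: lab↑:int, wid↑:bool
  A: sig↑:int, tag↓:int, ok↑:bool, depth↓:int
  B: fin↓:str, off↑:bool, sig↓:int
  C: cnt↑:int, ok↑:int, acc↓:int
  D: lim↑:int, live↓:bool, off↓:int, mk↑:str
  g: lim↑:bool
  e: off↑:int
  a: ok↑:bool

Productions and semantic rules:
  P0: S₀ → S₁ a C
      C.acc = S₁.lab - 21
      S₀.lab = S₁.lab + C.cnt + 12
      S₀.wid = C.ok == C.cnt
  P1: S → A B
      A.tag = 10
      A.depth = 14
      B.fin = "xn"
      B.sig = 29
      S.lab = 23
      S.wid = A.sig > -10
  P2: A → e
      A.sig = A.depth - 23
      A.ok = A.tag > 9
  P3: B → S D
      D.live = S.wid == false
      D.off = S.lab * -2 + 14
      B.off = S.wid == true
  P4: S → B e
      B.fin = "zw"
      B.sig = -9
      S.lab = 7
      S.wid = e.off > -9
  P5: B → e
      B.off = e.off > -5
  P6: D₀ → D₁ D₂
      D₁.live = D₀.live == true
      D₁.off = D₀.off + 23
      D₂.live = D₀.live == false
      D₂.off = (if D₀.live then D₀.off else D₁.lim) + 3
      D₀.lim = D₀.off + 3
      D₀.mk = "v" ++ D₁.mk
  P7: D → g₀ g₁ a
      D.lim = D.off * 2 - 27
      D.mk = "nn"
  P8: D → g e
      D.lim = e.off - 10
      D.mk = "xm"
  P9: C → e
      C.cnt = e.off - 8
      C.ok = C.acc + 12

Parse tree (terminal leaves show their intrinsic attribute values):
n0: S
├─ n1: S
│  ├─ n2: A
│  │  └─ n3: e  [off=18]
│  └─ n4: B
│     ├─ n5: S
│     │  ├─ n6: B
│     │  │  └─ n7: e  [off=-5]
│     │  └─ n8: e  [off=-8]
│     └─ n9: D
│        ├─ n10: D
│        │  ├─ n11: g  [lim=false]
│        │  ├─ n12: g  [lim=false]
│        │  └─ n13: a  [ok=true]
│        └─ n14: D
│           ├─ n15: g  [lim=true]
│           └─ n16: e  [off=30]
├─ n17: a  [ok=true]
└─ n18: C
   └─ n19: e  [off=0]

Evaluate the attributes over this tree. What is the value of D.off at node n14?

22

1. n2.tag = 10  [10]
2. n2.depth = 14  [14]
3. n3.off = 18  [terminal]
4. n2.sig = -9  [A.depth - 23]
5. n2.ok = true  [A.tag > 9]
6. n4.fin = "xn"  ["xn"]
7. n4.sig = 29  [29]
8. n6.fin = "zw"  ["zw"]
9. n6.sig = -9  [-9]
10. n7.off = -5  [terminal]
11. n6.off = false  [e.off > -5]
12. n8.off = -8  [terminal]
13. n5.lab = 7  [7]
14. n5.wid = true  [e.off > -9]
15. n9.live = false  [S.wid == false]
16. n9.off = 0  [S.lab * -2 + 14]
17. n10.live = false  [D₀.live == true]
18. n10.off = 23  [D₀.off + 23]
19. n11.lim = false  [terminal]
20. n12.lim = false  [terminal]
21. n13.ok = true  [terminal]
22. n10.lim = 19  [D.off * 2 - 27]
23. n10.mk = "nn"  ["nn"]
24. n14.live = true  [D₀.live == false]
25. n14.off = 22  [(if D₀.live then D₀.off else D₁.lim) + 3]
26. n15.lim = true  [terminal]
27. n16.off = 30  [terminal]
28. n14.lim = 20  [e.off - 10]
29. n14.mk = "xm"  ["xm"]
30. n9.lim = 3  [D₀.off + 3]
31. n9.mk = "vnn"  ["v" ++ D₁.mk]
32. n4.off = true  [S.wid == true]
33. n1.lab = 23  [23]
34. n1.wid = true  [A.sig > -10]
35. n17.ok = true  [terminal]
36. n18.acc = 2  [S₁.lab - 21]
37. n19.off = 0  [terminal]
38. n18.cnt = -8  [e.off - 8]
39. n18.ok = 14  [C.acc + 12]
40. n0.lab = 27  [S₁.lab + C.cnt + 12]
41. n0.wid = false  [C.ok == C.cnt]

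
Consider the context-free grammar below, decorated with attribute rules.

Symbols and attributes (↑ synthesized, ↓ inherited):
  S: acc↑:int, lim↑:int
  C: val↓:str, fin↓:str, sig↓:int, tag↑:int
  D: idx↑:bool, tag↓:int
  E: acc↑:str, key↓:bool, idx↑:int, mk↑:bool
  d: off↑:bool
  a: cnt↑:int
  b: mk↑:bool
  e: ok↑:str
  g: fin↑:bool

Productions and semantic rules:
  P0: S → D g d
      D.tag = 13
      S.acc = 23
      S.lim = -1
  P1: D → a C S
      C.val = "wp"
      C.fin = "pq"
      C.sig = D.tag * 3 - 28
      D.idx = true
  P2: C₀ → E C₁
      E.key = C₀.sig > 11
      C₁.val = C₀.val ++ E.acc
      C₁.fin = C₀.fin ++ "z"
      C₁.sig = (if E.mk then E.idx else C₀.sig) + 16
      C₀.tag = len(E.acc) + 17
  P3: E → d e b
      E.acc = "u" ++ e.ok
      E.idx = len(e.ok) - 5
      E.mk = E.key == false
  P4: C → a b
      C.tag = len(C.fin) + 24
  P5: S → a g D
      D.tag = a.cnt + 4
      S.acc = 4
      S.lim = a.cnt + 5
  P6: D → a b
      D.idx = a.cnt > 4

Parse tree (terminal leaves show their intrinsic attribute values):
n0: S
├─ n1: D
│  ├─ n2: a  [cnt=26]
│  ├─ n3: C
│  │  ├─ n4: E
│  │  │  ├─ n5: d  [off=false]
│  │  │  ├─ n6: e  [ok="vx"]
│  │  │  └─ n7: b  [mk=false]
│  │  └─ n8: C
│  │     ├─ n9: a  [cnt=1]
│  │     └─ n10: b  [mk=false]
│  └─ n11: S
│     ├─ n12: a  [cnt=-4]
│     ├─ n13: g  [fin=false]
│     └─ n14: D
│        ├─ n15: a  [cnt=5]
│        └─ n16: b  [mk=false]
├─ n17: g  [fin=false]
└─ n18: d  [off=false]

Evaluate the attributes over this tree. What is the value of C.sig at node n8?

13

1. n1.tag = 13  [13]
2. n2.cnt = 26  [terminal]
3. n3.val = "wp"  ["wp"]
4. n3.fin = "pq"  ["pq"]
5. n3.sig = 11  [D.tag * 3 - 28]
6. n4.key = false  [C₀.sig > 11]
7. n5.off = false  [terminal]
8. n6.ok = "vx"  [terminal]
9. n7.mk = false  [terminal]
10. n4.acc = "uvx"  ["u" ++ e.ok]
11. n4.idx = -3  [len(e.ok) - 5]
12. n4.mk = true  [E.key == false]
13. n8.val = "wpuvx"  [C₀.val ++ E.acc]
14. n8.fin = "pqz"  [C₀.fin ++ "z"]
15. n8.sig = 13  [(if E.mk then E.idx else C₀.sig) + 16]
16. n9.cnt = 1  [terminal]
17. n10.mk = false  [terminal]
18. n8.tag = 27  [len(C.fin) + 24]
19. n3.tag = 20  [len(E.acc) + 17]
20. n12.cnt = -4  [terminal]
21. n13.fin = false  [terminal]
22. n14.tag = 0  [a.cnt + 4]
23. n15.cnt = 5  [terminal]
24. n16.mk = false  [terminal]
25. n14.idx = true  [a.cnt > 4]
26. n11.acc = 4  [4]
27. n11.lim = 1  [a.cnt + 5]
28. n1.idx = true  [true]
29. n17.fin = false  [terminal]
30. n18.off = false  [terminal]
31. n0.acc = 23  [23]
32. n0.lim = -1  [-1]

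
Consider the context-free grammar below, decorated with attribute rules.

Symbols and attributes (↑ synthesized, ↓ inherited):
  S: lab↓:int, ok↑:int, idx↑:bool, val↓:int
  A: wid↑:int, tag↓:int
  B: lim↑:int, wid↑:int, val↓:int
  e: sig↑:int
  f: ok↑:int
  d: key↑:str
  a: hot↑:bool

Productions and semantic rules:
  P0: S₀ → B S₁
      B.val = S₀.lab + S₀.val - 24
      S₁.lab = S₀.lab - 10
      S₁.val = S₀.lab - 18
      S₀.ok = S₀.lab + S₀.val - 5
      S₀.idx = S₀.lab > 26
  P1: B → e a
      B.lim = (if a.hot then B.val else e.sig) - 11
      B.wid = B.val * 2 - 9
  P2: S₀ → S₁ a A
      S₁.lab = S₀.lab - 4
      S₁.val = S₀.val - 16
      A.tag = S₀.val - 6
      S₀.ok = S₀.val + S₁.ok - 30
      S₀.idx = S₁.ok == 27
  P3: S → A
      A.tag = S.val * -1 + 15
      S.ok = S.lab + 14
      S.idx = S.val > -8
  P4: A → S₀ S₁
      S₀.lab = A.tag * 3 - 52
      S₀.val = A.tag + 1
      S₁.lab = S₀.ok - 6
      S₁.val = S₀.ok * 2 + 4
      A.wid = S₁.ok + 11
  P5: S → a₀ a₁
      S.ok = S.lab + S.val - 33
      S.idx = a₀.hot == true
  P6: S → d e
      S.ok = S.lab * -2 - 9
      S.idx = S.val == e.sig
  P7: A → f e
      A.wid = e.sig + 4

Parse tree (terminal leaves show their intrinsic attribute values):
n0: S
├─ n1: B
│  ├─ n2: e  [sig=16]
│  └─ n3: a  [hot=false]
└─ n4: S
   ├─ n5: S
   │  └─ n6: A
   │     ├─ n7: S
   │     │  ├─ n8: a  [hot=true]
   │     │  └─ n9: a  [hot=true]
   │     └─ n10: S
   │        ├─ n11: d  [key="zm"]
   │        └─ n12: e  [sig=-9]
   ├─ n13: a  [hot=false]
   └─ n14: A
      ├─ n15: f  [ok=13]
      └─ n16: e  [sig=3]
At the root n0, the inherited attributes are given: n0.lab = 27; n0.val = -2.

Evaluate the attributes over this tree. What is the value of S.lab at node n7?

14

1. n0.lab = 27  [given at root]
2. n0.val = -2  [given at root]
3. n1.val = 1  [S₀.lab + S₀.val - 24]
4. n2.sig = 16  [terminal]
5. n3.hot = false  [terminal]
6. n1.lim = 5  [(if a.hot then B.val else e.sig) - 11]
7. n1.wid = -7  [B.val * 2 - 9]
8. n4.lab = 17  [S₀.lab - 10]
9. n4.val = 9  [S₀.lab - 18]
10. n5.lab = 13  [S₀.lab - 4]
11. n5.val = -7  [S₀.val - 16]
12. n6.tag = 22  [S.val * -1 + 15]
13. n7.lab = 14  [A.tag * 3 - 52]
14. n7.val = 23  [A.tag + 1]
15. n8.hot = true  [terminal]
16. n9.hot = true  [terminal]
17. n7.ok = 4  [S.lab + S.val - 33]
18. n7.idx = true  [a₀.hot == true]
19. n10.lab = -2  [S₀.ok - 6]
20. n10.val = 12  [S₀.ok * 2 + 4]
21. n11.key = "zm"  [terminal]
22. n12.sig = -9  [terminal]
23. n10.ok = -5  [S.lab * -2 - 9]
24. n10.idx = false  [S.val == e.sig]
25. n6.wid = 6  [S₁.ok + 11]
26. n5.ok = 27  [S.lab + 14]
27. n5.idx = true  [S.val > -8]
28. n13.hot = false  [terminal]
29. n14.tag = 3  [S₀.val - 6]
30. n15.ok = 13  [terminal]
31. n16.sig = 3  [terminal]
32. n14.wid = 7  [e.sig + 4]
33. n4.ok = 6  [S₀.val + S₁.ok - 30]
34. n4.idx = true  [S₁.ok == 27]
35. n0.ok = 20  [S₀.lab + S₀.val - 5]
36. n0.idx = true  [S₀.lab > 26]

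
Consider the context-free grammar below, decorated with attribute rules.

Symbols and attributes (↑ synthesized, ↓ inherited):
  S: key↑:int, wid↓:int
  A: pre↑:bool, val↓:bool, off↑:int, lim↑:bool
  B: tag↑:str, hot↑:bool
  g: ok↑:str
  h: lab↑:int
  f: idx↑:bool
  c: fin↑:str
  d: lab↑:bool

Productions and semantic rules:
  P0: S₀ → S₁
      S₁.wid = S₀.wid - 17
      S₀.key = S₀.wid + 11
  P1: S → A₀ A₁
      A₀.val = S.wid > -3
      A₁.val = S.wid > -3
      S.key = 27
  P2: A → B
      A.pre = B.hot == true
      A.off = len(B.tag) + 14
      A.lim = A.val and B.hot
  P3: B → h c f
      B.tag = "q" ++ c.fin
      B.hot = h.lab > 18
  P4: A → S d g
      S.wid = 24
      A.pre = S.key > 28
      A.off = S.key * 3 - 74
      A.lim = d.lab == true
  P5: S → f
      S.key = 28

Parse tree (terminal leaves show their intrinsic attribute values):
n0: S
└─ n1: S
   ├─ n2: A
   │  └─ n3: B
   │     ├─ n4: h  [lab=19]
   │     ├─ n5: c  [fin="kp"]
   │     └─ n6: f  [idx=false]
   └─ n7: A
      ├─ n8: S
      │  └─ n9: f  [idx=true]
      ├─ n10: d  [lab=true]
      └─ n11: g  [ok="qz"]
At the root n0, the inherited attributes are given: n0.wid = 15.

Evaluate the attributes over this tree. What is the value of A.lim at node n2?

1. n0.wid = 15  [given at root]
2. n1.wid = -2  [S₀.wid - 17]
3. n2.val = true  [S.wid > -3]
4. n4.lab = 19  [terminal]
5. n5.fin = "kp"  [terminal]
6. n6.idx = false  [terminal]
7. n3.tag = "qkp"  ["q" ++ c.fin]
8. n3.hot = true  [h.lab > 18]
9. n2.pre = true  [B.hot == true]
10. n2.off = 17  [len(B.tag) + 14]
11. n2.lim = true  [A.val and B.hot]
12. n7.val = true  [S.wid > -3]
13. n8.wid = 24  [24]
14. n9.idx = true  [terminal]
15. n8.key = 28  [28]
16. n10.lab = true  [terminal]
17. n11.ok = "qz"  [terminal]
18. n7.pre = false  [S.key > 28]
19. n7.off = 10  [S.key * 3 - 74]
20. n7.lim = true  [d.lab == true]
21. n1.key = 27  [27]
22. n0.key = 26  [S₀.wid + 11]

true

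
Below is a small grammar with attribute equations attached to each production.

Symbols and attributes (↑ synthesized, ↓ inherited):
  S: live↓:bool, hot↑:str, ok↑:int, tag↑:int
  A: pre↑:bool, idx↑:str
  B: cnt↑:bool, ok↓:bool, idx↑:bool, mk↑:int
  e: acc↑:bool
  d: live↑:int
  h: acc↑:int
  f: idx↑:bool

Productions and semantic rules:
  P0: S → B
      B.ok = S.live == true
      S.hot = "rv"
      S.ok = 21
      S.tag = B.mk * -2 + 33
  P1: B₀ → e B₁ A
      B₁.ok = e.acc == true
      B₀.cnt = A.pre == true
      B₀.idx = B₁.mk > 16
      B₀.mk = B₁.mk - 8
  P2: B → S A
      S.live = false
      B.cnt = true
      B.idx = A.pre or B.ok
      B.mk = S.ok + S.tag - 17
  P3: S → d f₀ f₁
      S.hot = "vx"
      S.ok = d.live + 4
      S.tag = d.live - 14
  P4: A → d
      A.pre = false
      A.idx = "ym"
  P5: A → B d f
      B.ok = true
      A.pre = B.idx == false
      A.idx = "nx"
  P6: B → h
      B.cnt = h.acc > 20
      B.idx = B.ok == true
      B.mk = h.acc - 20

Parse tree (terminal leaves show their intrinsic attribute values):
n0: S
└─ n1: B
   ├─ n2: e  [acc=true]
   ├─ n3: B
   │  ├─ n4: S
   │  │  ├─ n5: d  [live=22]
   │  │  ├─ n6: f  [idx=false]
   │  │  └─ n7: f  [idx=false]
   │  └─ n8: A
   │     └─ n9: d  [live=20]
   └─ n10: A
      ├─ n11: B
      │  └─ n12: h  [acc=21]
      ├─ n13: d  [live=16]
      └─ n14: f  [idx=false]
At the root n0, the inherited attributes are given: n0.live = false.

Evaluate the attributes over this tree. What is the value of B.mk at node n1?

9

1. n0.live = false  [given at root]
2. n1.ok = false  [S.live == true]
3. n2.acc = true  [terminal]
4. n3.ok = true  [e.acc == true]
5. n4.live = false  [false]
6. n5.live = 22  [terminal]
7. n6.idx = false  [terminal]
8. n7.idx = false  [terminal]
9. n4.hot = "vx"  ["vx"]
10. n4.ok = 26  [d.live + 4]
11. n4.tag = 8  [d.live - 14]
12. n9.live = 20  [terminal]
13. n8.pre = false  [false]
14. n8.idx = "ym"  ["ym"]
15. n3.cnt = true  [true]
16. n3.idx = true  [A.pre or B.ok]
17. n3.mk = 17  [S.ok + S.tag - 17]
18. n11.ok = true  [true]
19. n12.acc = 21  [terminal]
20. n11.cnt = true  [h.acc > 20]
21. n11.idx = true  [B.ok == true]
22. n11.mk = 1  [h.acc - 20]
23. n13.live = 16  [terminal]
24. n14.idx = false  [terminal]
25. n10.pre = false  [B.idx == false]
26. n10.idx = "nx"  ["nx"]
27. n1.cnt = false  [A.pre == true]
28. n1.idx = true  [B₁.mk > 16]
29. n1.mk = 9  [B₁.mk - 8]
30. n0.hot = "rv"  ["rv"]
31. n0.ok = 21  [21]
32. n0.tag = 15  [B.mk * -2 + 33]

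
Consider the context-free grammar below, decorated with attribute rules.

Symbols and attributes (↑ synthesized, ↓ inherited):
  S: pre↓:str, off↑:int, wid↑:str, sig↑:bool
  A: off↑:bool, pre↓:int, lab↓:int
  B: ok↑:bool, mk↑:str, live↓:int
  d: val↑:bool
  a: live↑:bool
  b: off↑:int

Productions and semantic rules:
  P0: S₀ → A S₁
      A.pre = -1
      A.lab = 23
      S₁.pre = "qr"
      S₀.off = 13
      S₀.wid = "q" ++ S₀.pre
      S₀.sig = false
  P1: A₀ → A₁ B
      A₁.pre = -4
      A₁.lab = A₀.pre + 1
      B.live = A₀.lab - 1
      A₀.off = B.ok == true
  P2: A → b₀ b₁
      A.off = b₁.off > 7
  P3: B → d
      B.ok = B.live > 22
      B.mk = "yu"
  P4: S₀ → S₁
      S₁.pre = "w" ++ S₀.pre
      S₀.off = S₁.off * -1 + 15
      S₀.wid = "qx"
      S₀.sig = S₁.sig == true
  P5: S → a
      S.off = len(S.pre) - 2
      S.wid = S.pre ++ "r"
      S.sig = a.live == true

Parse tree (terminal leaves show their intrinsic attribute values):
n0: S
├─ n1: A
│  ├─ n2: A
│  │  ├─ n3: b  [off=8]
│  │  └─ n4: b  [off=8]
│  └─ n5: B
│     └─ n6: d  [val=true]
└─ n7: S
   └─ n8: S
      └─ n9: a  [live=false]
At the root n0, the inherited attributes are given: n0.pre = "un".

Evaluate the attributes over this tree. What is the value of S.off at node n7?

1. n0.pre = "un"  [given at root]
2. n1.pre = -1  [-1]
3. n1.lab = 23  [23]
4. n2.pre = -4  [-4]
5. n2.lab = 0  [A₀.pre + 1]
6. n3.off = 8  [terminal]
7. n4.off = 8  [terminal]
8. n2.off = true  [b₁.off > 7]
9. n5.live = 22  [A₀.lab - 1]
10. n6.val = true  [terminal]
11. n5.ok = false  [B.live > 22]
12. n5.mk = "yu"  ["yu"]
13. n1.off = false  [B.ok == true]
14. n7.pre = "qr"  ["qr"]
15. n8.pre = "wqr"  ["w" ++ S₀.pre]
16. n9.live = false  [terminal]
17. n8.off = 1  [len(S.pre) - 2]
18. n8.wid = "wqrr"  [S.pre ++ "r"]
19. n8.sig = false  [a.live == true]
20. n7.off = 14  [S₁.off * -1 + 15]
21. n7.wid = "qx"  ["qx"]
22. n7.sig = false  [S₁.sig == true]
23. n0.off = 13  [13]
24. n0.wid = "qun"  ["q" ++ S₀.pre]
25. n0.sig = false  [false]

14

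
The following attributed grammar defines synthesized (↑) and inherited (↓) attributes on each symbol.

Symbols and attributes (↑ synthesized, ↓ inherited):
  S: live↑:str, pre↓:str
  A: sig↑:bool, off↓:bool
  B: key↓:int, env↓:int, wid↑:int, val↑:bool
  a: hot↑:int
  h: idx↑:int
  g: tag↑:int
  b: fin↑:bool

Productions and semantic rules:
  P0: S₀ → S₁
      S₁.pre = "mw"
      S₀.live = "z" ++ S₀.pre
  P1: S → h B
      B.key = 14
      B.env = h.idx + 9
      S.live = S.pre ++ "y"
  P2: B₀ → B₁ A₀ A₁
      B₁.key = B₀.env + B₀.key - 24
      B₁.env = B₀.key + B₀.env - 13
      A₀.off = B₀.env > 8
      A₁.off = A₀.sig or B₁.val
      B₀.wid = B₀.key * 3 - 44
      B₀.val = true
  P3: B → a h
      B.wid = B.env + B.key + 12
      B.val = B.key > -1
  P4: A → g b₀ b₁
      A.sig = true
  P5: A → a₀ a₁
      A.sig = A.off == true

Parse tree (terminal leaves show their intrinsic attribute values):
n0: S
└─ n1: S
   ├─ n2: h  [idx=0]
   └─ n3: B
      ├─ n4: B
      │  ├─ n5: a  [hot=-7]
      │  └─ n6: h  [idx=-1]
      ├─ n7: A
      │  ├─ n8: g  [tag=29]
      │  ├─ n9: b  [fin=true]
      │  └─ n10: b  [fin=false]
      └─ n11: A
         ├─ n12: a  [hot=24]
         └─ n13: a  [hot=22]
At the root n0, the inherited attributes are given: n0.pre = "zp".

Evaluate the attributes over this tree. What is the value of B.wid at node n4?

1. n0.pre = "zp"  [given at root]
2. n1.pre = "mw"  ["mw"]
3. n2.idx = 0  [terminal]
4. n3.key = 14  [14]
5. n3.env = 9  [h.idx + 9]
6. n4.key = -1  [B₀.env + B₀.key - 24]
7. n4.env = 10  [B₀.key + B₀.env - 13]
8. n5.hot = -7  [terminal]
9. n6.idx = -1  [terminal]
10. n4.wid = 21  [B.env + B.key + 12]
11. n4.val = false  [B.key > -1]
12. n7.off = true  [B₀.env > 8]
13. n8.tag = 29  [terminal]
14. n9.fin = true  [terminal]
15. n10.fin = false  [terminal]
16. n7.sig = true  [true]
17. n11.off = true  [A₀.sig or B₁.val]
18. n12.hot = 24  [terminal]
19. n13.hot = 22  [terminal]
20. n11.sig = true  [A.off == true]
21. n3.wid = -2  [B₀.key * 3 - 44]
22. n3.val = true  [true]
23. n1.live = "mwy"  [S.pre ++ "y"]
24. n0.live = "zzp"  ["z" ++ S₀.pre]

21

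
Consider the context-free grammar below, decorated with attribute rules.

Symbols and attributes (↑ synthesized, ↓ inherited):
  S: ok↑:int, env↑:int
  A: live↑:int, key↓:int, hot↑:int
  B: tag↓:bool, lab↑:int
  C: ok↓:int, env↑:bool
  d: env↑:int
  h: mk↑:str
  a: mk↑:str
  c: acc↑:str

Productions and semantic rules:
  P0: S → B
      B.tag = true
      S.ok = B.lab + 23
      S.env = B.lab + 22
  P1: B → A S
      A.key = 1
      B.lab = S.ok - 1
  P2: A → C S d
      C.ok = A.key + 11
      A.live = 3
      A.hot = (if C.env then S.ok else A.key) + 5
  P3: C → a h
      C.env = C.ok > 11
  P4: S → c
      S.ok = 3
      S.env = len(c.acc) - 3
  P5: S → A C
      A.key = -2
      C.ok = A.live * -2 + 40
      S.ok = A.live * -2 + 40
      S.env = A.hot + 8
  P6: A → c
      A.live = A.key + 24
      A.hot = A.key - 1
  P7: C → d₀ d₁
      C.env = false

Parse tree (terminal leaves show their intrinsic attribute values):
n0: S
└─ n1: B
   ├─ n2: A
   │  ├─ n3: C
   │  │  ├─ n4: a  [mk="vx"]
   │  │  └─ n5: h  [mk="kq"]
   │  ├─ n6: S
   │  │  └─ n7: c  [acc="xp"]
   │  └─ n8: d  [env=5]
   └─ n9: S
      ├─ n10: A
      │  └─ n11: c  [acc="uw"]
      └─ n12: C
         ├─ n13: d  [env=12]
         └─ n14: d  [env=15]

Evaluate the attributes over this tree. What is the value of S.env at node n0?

1. n1.tag = true  [true]
2. n2.key = 1  [1]
3. n3.ok = 12  [A.key + 11]
4. n4.mk = "vx"  [terminal]
5. n5.mk = "kq"  [terminal]
6. n3.env = true  [C.ok > 11]
7. n7.acc = "xp"  [terminal]
8. n6.ok = 3  [3]
9. n6.env = -1  [len(c.acc) - 3]
10. n8.env = 5  [terminal]
11. n2.live = 3  [3]
12. n2.hot = 8  [(if C.env then S.ok else A.key) + 5]
13. n10.key = -2  [-2]
14. n11.acc = "uw"  [terminal]
15. n10.live = 22  [A.key + 24]
16. n10.hot = -3  [A.key - 1]
17. n12.ok = -4  [A.live * -2 + 40]
18. n13.env = 12  [terminal]
19. n14.env = 15  [terminal]
20. n12.env = false  [false]
21. n9.ok = -4  [A.live * -2 + 40]
22. n9.env = 5  [A.hot + 8]
23. n1.lab = -5  [S.ok - 1]
24. n0.ok = 18  [B.lab + 23]
25. n0.env = 17  [B.lab + 22]

17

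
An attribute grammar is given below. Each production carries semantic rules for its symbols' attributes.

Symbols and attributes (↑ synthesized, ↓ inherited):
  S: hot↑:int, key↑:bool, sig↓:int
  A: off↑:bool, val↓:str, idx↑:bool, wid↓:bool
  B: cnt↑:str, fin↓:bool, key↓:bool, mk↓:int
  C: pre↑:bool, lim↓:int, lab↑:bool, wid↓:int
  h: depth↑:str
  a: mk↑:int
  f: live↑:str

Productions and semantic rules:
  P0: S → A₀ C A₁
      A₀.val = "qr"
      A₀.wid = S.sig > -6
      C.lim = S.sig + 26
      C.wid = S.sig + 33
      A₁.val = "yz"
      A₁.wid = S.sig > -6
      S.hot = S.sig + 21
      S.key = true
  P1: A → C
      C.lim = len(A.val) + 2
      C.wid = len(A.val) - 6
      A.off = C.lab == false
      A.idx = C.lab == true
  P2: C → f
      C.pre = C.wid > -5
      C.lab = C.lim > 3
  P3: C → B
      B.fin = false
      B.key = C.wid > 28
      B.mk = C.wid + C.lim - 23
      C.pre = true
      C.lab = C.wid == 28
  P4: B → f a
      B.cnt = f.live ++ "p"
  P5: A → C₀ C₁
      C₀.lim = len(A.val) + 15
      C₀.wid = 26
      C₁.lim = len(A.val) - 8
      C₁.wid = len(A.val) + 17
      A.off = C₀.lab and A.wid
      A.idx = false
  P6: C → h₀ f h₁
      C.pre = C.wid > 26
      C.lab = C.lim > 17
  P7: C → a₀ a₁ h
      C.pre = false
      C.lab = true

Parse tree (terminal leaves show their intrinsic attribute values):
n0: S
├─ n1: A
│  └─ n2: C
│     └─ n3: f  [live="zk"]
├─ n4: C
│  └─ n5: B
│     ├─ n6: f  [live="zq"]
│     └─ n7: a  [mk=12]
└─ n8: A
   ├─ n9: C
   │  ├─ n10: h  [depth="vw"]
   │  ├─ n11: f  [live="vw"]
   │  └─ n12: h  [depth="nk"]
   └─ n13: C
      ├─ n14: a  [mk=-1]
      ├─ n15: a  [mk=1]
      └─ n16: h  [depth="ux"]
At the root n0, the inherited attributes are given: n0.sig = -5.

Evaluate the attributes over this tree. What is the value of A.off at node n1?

false

1. n0.sig = -5  [given at root]
2. n1.val = "qr"  ["qr"]
3. n1.wid = true  [S.sig > -6]
4. n2.lim = 4  [len(A.val) + 2]
5. n2.wid = -4  [len(A.val) - 6]
6. n3.live = "zk"  [terminal]
7. n2.pre = true  [C.wid > -5]
8. n2.lab = true  [C.lim > 3]
9. n1.off = false  [C.lab == false]
10. n1.idx = true  [C.lab == true]
11. n4.lim = 21  [S.sig + 26]
12. n4.wid = 28  [S.sig + 33]
13. n5.fin = false  [false]
14. n5.key = false  [C.wid > 28]
15. n5.mk = 26  [C.wid + C.lim - 23]
16. n6.live = "zq"  [terminal]
17. n7.mk = 12  [terminal]
18. n5.cnt = "zqp"  [f.live ++ "p"]
19. n4.pre = true  [true]
20. n4.lab = true  [C.wid == 28]
21. n8.val = "yz"  ["yz"]
22. n8.wid = true  [S.sig > -6]
23. n9.lim = 17  [len(A.val) + 15]
24. n9.wid = 26  [26]
25. n10.depth = "vw"  [terminal]
26. n11.live = "vw"  [terminal]
27. n12.depth = "nk"  [terminal]
28. n9.pre = false  [C.wid > 26]
29. n9.lab = false  [C.lim > 17]
30. n13.lim = -6  [len(A.val) - 8]
31. n13.wid = 19  [len(A.val) + 17]
32. n14.mk = -1  [terminal]
33. n15.mk = 1  [terminal]
34. n16.depth = "ux"  [terminal]
35. n13.pre = false  [false]
36. n13.lab = true  [true]
37. n8.off = false  [C₀.lab and A.wid]
38. n8.idx = false  [false]
39. n0.hot = 16  [S.sig + 21]
40. n0.key = true  [true]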